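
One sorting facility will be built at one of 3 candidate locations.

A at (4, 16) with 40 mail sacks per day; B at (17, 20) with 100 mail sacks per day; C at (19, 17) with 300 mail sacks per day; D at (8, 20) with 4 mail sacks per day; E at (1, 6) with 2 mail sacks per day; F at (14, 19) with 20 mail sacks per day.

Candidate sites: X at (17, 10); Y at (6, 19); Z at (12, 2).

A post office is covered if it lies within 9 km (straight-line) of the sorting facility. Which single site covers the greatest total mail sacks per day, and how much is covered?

X, covering 300

Coverage radius r = 9 km; a point is covered iff (Δx)²+(Δy)² ≤ 9² = 81.
  X (17, 10): covers {C} → 300
  Y (6, 19): covers {A, D, F} → 64
  Z (12, 2): covers {none} → 0
Maximum coverage at X: 300 mail sacks per day.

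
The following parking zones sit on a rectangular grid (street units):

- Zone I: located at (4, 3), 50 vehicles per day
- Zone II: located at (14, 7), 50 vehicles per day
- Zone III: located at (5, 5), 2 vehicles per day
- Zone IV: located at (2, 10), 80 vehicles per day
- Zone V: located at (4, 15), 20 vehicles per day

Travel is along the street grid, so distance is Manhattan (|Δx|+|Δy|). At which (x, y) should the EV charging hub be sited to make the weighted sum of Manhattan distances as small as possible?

(4, 7)

Manhattan distance separates: Σwᵢ(|x−xᵢ|+|y−yᵢ|) = Σwᵢ|x−xᵢ| + Σwᵢ|y−yᵢ|, so x and y are optimised independently as 1-D weighted medians.
Total weight W = 202; half = 101.
x-coordinate, sorted with cumulative weight:
  x=2 (Zone IV, w=80) cum 80
  x=4 (Zone I, w=50) cum 130  ← median
  x=4 (Zone V, w=20) cum 150
  x=5 (Zone III, w=2) cum 152
  x=14 (Zone II, w=50) cum 202
⇒ x* = 4
y-coordinate, sorted with cumulative weight:
  y=3 (Zone I, w=50) cum 50
  y=5 (Zone III, w=2) cum 52
  y=7 (Zone II, w=50) cum 102  ← median
  y=10 (Zone IV, w=80) cum 182
  y=15 (Zone V, w=20) cum 202
⇒ y* = 7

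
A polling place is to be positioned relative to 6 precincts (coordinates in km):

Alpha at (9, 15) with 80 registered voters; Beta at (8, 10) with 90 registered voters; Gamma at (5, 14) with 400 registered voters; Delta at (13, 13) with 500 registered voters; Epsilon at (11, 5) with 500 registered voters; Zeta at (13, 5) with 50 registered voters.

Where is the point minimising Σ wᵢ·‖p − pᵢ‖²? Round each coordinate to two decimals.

(9.93, 10.46)

The minimiser of Σwᵢ‖p−pᵢ‖² is the weighted centroid p* = (Σwᵢpᵢ)/(Σwᵢ).
Σwᵢ = 1620.
Σwᵢxᵢ = 80·9 + 90·8 + 400·5 + 500·13 + 500·11 + 50·13 = 16090.
Σwᵢyᵢ = 80·15 + 90·10 + 400·14 + 500·13 + 500·5 + 50·5 = 16950.
x* = 16090/1620 = 9.93, y* = 16950/1620 = 10.46.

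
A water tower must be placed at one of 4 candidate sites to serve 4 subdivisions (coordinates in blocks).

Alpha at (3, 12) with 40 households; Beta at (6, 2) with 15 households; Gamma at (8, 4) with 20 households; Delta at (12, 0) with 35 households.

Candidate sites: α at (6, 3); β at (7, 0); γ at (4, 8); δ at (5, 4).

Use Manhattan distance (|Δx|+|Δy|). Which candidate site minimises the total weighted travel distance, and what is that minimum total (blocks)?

Total weighted distance at each candidate:
  α (6, 3): total = 870
  β (7, 0): total = 960
  γ (4, 8): total = 1040
  δ (5, 4): total = 890
Minimum is at α with total 870 blocks.

α, total 870 blocks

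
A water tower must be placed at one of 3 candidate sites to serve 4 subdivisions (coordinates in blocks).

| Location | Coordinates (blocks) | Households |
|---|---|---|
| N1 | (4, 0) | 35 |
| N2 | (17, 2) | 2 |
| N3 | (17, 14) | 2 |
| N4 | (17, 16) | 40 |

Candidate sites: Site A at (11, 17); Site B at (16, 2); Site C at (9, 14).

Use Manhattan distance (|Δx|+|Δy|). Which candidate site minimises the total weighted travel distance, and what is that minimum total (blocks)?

Site B, total 1118 blocks

Total weighted distance at each candidate:
  Site A (11, 17): total = 1180
  Site B (16, 2): total = 1118
  Site C (9, 14): total = 1121
Minimum is at Site B with total 1118 blocks.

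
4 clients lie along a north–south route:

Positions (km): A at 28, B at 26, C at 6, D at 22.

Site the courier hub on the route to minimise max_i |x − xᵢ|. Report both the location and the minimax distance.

location 17, max distance 11

The 1-center on a line is the midpoint of the two extreme points: leftmost at 6, rightmost at 28.
Optimal location = (6 + 28)/2 = 17; maximum distance = (28 − 6)/2 = 11.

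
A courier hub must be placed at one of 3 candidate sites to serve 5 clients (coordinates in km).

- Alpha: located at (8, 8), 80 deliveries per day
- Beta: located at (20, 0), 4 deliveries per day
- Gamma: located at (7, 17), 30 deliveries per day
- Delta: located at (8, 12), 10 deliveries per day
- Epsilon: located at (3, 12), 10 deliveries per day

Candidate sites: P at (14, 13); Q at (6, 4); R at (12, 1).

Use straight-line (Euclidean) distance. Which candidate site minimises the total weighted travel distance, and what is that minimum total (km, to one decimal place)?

Q, total 975.1 km

Total weighted distance at each candidate:
  P (14, 13): total = 1095.2
  Q (6, 4): total = 975.1
  R (12, 1): total = 1439.3
Minimum is at Q with total 975.1 km.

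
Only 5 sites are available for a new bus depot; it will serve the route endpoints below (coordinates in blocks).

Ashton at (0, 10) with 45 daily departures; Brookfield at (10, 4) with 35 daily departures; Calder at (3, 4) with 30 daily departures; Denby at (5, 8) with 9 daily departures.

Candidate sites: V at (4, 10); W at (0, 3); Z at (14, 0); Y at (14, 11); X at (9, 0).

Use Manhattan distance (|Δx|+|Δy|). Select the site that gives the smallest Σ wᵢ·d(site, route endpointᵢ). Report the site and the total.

Total weighted distance at each candidate:
  V (4, 10): total = 837
  W (0, 3): total = 910
  Z (14, 0): total = 1963
  Y (14, 11): total = 1708
  X (9, 0): total = 1438
Minimum is at V with total 837 blocks.

V, total 837 blocks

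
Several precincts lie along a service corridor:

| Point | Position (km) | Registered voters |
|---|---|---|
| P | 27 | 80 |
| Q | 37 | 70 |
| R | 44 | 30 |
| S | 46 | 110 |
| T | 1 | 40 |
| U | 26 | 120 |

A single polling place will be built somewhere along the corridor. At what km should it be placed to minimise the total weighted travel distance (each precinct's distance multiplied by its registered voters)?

For a sum of weighted absolute distances on a line, the optimum is the weighted median (not the mean). Total weight W = 450; half-weight = 225.
Sort by position and accumulate weight:
  km 1 (T, w=40) → cum 40
  km 26 (U, w=120) → cum 160
  km 27 (P, w=80) → cum 240  ≥ 225 → median here
  km 37 (Q, w=70) → cum 310
  km 44 (R, w=30) → cum 340
  km 46 (S, w=110) → cum 450
Optimal location: km 27.

x = 27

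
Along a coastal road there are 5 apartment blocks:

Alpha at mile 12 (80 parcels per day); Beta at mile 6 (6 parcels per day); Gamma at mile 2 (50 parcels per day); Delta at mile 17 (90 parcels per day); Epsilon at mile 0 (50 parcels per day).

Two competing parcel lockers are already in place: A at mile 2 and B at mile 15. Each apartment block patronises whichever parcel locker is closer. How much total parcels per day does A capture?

The indifferent point is the midpoint (2+15)/2 = 8.5; apartment blocks left of it (closer to A at 2) go to A, those right go to B.
  Epsilon at 0 (w=50) → A
  Gamma at 2 (w=50) → A
  Beta at 6 (w=6) → A
  Alpha at 12 (w=80) → B
  Delta at 17 (w=90) → B
A captures 106; B captures 170.

106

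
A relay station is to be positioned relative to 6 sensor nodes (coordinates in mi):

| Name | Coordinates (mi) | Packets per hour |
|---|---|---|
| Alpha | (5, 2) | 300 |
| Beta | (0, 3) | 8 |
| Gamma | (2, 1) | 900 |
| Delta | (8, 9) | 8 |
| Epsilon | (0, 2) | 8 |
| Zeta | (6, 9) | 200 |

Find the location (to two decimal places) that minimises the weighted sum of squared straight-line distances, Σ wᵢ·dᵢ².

(3.21, 2.40)

The minimiser of Σwᵢ‖p−pᵢ‖² is the weighted centroid p* = (Σwᵢpᵢ)/(Σwᵢ).
Σwᵢ = 1424.
Σwᵢxᵢ = 300·5 + 8·0 + 900·2 + 8·8 + 8·0 + 200·6 = 4564.
Σwᵢyᵢ = 300·2 + 8·3 + 900·1 + 8·9 + 8·2 + 200·9 = 3412.
x* = 4564/1424 = 3.21, y* = 3412/1424 = 2.40.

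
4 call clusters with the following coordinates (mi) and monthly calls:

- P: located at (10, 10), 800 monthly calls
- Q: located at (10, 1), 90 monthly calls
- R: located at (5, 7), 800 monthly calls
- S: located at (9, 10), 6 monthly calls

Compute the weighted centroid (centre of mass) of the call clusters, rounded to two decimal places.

The minimiser of Σwᵢ‖p−pᵢ‖² is the weighted centroid p* = (Σwᵢpᵢ)/(Σwᵢ).
Σwᵢ = 1696.
Σwᵢxᵢ = 800·10 + 90·10 + 800·5 + 6·9 = 12954.
Σwᵢyᵢ = 800·10 + 90·1 + 800·7 + 6·10 = 13750.
x* = 12954/1696 = 7.64, y* = 13750/1696 = 8.11.

(7.64, 8.11)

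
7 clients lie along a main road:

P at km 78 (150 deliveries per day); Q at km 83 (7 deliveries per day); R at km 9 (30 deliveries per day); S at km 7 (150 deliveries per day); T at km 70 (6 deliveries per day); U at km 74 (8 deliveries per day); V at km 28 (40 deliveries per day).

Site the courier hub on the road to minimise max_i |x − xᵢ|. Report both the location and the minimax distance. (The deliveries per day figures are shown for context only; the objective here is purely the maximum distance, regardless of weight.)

The 1-center on a line is the midpoint of the two extreme points: leftmost at 7, rightmost at 83.
Optimal location = (7 + 83)/2 = 45; maximum distance = (83 − 7)/2 = 38.

location 45, max distance 38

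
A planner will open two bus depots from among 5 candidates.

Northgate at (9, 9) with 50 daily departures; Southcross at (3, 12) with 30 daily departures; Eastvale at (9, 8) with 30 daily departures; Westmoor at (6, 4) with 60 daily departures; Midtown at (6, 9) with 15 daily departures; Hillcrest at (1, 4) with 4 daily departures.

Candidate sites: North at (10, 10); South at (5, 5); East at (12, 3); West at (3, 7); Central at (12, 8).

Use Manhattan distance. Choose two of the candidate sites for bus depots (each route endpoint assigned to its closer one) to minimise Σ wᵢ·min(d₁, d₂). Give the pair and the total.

{North, South}, total 675

Evaluate every pair (each demand assigned to the nearer of the two):
  {North, South}: total = 675
  {South, Central}: total = 775
  {North, West}: total = 795
  {West, Central}: total = 895
  {South, West}: total = 975
  {North, East}: total = 1003
  {South, East}: total = 1095
  {North, Central}: total = 1195
  {East, West}: total = 1215
  {East, Central}: total = 1253
Best pair: {North, South} with total 675.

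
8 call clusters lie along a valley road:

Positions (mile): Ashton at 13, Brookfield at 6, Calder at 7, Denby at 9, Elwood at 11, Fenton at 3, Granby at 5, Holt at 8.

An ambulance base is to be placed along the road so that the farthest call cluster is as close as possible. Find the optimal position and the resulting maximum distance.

The 1-center on a line is the midpoint of the two extreme points: leftmost at 3, rightmost at 13.
Optimal location = (3 + 13)/2 = 8; maximum distance = (13 − 3)/2 = 5.

location 8, max distance 5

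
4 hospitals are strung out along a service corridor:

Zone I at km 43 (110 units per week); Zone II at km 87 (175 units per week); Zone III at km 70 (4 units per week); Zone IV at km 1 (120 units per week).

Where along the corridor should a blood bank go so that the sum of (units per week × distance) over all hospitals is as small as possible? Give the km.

x = 43

For a sum of weighted absolute distances on a line, the optimum is the weighted median (not the mean). Total weight W = 409; half-weight = 204.5.
Sort by position and accumulate weight:
  km 1 (Zone IV, w=120) → cum 120
  km 43 (Zone I, w=110) → cum 230  ≥ 204.5 → median here
  km 70 (Zone III, w=4) → cum 234
  km 87 (Zone II, w=175) → cum 409
Optimal location: km 43.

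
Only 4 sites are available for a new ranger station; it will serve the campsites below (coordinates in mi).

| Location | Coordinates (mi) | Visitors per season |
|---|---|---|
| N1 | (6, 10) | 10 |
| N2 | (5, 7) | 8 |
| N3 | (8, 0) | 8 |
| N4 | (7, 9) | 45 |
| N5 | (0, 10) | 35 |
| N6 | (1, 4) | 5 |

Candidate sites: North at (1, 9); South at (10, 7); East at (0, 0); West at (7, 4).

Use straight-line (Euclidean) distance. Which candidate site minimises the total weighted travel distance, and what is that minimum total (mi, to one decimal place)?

Total weighted distance at each candidate:
  North (1, 9): total = 522.5
  South (10, 7): total = 723.3
  East (0, 0): total = 1133.1
  West (7, 4): total = 700.3
Minimum is at North with total 522.5 mi.

North, total 522.5 mi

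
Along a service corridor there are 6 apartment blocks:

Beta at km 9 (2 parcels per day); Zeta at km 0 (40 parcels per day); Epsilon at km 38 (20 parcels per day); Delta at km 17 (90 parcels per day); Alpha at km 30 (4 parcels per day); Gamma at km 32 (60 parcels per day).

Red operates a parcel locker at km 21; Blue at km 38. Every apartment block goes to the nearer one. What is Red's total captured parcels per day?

132

The indifferent point is the midpoint (21+38)/2 = 29.5; apartment blocks left of it (closer to Red at 21) go to Red, those right go to Blue.
  Zeta at 0 (w=40) → Red
  Beta at 9 (w=2) → Red
  Delta at 17 (w=90) → Red
  Alpha at 30 (w=4) → Blue
  Gamma at 32 (w=60) → Blue
  Epsilon at 38 (w=20) → Blue
Red captures 132; Blue captures 84.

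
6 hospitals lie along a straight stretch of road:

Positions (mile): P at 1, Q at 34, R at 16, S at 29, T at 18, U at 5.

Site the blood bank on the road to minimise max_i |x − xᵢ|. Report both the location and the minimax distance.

The 1-center on a line is the midpoint of the two extreme points: leftmost at 1, rightmost at 34.
Optimal location = (1 + 34)/2 = 17.5; maximum distance = (34 − 1)/2 = 16.5.

location 17.5, max distance 16.5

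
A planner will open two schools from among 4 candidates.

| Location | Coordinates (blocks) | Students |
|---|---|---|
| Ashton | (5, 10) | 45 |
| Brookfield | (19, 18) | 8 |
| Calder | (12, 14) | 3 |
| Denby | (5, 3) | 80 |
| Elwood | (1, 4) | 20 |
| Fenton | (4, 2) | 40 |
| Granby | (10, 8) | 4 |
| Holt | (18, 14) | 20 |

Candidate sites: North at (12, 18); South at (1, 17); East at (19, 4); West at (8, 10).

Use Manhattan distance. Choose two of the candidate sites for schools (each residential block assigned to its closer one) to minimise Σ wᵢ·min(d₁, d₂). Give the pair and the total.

{North, West}, total 1959

Evaluate every pair (each demand assigned to the nearer of the two):
  {North, West}: total = 1959
  {East, West}: total = 2047
  {South, West}: total = 2147
  {South, East}: total = 3061
  {North, South}: total = 3231
  {North, East}: total = 3231
Best pair: {North, West} with total 1959.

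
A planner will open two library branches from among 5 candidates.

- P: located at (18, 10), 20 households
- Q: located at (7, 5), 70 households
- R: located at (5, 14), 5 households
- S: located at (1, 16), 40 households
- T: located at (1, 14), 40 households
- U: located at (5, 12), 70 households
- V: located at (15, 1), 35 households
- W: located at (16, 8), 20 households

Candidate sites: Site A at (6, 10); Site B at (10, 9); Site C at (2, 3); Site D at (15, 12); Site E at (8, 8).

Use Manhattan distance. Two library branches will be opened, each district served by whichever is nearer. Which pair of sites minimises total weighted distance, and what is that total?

Evaluate every pair (each demand assigned to the nearer of the two):
  {Site A, Site D}: total = 2040
  {Site A, Site E}: total = 2205
  {Site A, Site B}: total = 2230
  {Site A, Site C}: total = 2460
  {Site D, Site E}: total = 2520
  {Site B, Site E}: total = 2710
  {Site C, Site E}: total = 2745
  {Site C, Site D}: total = 2875
  {Site B, Site D}: total = 2885
  {Site B, Site C}: total = 2915
Best pair: {Site A, Site D} with total 2040.

{Site A, Site D}, total 2040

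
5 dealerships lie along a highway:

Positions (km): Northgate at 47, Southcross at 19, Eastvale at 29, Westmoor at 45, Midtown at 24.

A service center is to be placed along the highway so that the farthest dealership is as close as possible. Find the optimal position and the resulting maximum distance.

The 1-center on a line is the midpoint of the two extreme points: leftmost at 19, rightmost at 47.
Optimal location = (19 + 47)/2 = 33; maximum distance = (47 − 19)/2 = 14.

location 33, max distance 14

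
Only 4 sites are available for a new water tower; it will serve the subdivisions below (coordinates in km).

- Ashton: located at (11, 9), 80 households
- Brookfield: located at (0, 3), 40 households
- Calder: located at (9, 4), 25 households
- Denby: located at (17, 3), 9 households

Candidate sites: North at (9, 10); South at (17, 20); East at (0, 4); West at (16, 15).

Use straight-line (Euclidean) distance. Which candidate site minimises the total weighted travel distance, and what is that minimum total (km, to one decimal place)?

Total weighted distance at each candidate:
  North (9, 10): total = 880.6
  South (17, 20): total = 2564.3
  East (0, 4): total = 1384.9
  West (16, 15): total = 1859.2
Minimum is at North with total 880.6 km.

North, total 880.6 km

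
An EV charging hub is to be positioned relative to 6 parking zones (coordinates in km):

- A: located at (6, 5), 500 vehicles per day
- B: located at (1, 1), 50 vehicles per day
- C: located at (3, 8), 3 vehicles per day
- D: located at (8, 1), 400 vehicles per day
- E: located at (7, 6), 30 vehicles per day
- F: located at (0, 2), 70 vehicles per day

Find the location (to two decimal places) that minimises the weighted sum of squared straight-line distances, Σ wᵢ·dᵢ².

(6.14, 3.13)

The minimiser of Σwᵢ‖p−pᵢ‖² is the weighted centroid p* = (Σwᵢpᵢ)/(Σwᵢ).
Σwᵢ = 1053.
Σwᵢxᵢ = 500·6 + 50·1 + 3·3 + 400·8 + 30·7 + 70·0 = 6469.
Σwᵢyᵢ = 500·5 + 50·1 + 3·8 + 400·1 + 30·6 + 70·2 = 3294.
x* = 6469/1053 = 6.14, y* = 3294/1053 = 3.13.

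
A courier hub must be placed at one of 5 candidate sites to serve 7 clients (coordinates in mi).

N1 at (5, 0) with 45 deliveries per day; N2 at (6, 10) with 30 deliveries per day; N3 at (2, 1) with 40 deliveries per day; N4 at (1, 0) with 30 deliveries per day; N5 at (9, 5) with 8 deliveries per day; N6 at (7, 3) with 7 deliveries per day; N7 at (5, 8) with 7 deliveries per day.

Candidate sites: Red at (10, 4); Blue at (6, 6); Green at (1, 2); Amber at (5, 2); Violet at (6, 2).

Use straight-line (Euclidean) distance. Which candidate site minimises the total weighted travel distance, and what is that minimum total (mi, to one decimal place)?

Amber, total 690.2 mi

Total weighted distance at each candidate:
  Red (10, 4): total = 1220.0
  Blue (6, 6): total = 947.2
  Green (1, 2): total = 762.2
  Amber (5, 2): total = 690.2
  Violet (6, 2): total = 753.5
Minimum is at Amber with total 690.2 mi.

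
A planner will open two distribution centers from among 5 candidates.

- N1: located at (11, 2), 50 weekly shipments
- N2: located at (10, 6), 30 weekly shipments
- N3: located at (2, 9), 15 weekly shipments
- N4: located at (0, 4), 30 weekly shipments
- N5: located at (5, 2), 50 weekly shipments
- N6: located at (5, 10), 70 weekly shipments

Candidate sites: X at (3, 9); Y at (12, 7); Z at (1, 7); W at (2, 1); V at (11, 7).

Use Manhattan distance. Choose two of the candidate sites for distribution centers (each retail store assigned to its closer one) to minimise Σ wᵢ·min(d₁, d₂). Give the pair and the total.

Evaluate every pair (each demand assigned to the nearer of the two):
  {X, V}: total = 1225
  {X, Y}: total = 1305
  {X, W}: total = 1375
  {W, V}: total = 1410
  {Z, V}: total = 1415
  {Y, Z}: total = 1495
  {Y, W}: total = 1560
  {Z, W}: total = 1655
  {X, Z}: total = 1845
  {Y, V}: total = 2075
Best pair: {X, V} with total 1225.

{X, V}, total 1225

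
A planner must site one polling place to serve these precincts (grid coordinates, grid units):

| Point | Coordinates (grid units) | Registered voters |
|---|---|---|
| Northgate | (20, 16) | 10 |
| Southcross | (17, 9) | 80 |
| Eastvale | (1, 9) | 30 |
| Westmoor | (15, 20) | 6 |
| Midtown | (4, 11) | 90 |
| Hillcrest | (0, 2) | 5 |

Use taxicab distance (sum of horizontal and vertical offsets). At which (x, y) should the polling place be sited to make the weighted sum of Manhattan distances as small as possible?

(4, 9)

Manhattan distance separates: Σwᵢ(|x−xᵢ|+|y−yᵢ|) = Σwᵢ|x−xᵢ| + Σwᵢ|y−yᵢ|, so x and y are optimised independently as 1-D weighted medians.
Total weight W = 221; half = 110.5.
x-coordinate, sorted with cumulative weight:
  x=0 (Hillcrest, w=5) cum 5
  x=1 (Eastvale, w=30) cum 35
  x=4 (Midtown, w=90) cum 125  ← median
  x=15 (Westmoor, w=6) cum 131
  x=17 (Southcross, w=80) cum 211
  x=20 (Northgate, w=10) cum 221
⇒ x* = 4
y-coordinate, sorted with cumulative weight:
  y=2 (Hillcrest, w=5) cum 5
  y=9 (Southcross, w=80) cum 85
  y=9 (Eastvale, w=30) cum 115  ← median
  y=11 (Midtown, w=90) cum 205
  y=16 (Northgate, w=10) cum 215
  y=20 (Westmoor, w=6) cum 221
⇒ y* = 9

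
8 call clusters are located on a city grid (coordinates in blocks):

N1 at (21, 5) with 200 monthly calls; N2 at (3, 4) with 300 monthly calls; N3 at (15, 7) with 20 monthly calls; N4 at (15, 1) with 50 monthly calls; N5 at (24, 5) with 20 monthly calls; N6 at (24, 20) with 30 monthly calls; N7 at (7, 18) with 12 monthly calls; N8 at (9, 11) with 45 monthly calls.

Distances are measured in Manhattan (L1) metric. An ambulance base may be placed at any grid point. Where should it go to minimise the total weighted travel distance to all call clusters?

Manhattan distance separates: Σwᵢ(|x−xᵢ|+|y−yᵢ|) = Σwᵢ|x−xᵢ| + Σwᵢ|y−yᵢ|, so x and y are optimised independently as 1-D weighted medians.
Total weight W = 677; half = 338.5.
x-coordinate, sorted with cumulative weight:
  x=3 (N2, w=300) cum 300
  x=7 (N7, w=12) cum 312
  x=9 (N8, w=45) cum 357  ← median
  x=15 (N3, w=20) cum 377
  x=15 (N4, w=50) cum 427
  x=21 (N1, w=200) cum 627
  x=24 (N5, w=20) cum 647
  x=24 (N6, w=30) cum 677
⇒ x* = 9
y-coordinate, sorted with cumulative weight:
  y=1 (N4, w=50) cum 50
  y=4 (N2, w=300) cum 350  ← median
  y=5 (N1, w=200) cum 550
  y=5 (N5, w=20) cum 570
  y=7 (N3, w=20) cum 590
  y=11 (N8, w=45) cum 635
  y=18 (N7, w=12) cum 647
  y=20 (N6, w=30) cum 677
⇒ y* = 4

(9, 4)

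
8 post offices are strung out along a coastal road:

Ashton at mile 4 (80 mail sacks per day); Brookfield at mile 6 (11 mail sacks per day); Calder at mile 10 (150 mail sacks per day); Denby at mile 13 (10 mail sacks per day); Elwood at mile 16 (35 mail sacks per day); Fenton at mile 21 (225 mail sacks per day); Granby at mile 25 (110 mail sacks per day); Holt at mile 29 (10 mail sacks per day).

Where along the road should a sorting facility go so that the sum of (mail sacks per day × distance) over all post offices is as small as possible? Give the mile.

x = 21

For a sum of weighted absolute distances on a line, the optimum is the weighted median (not the mean). Total weight W = 631; half-weight = 315.5.
Sort by position and accumulate weight:
  mile 4 (Ashton, w=80) → cum 80
  mile 6 (Brookfield, w=11) → cum 91
  mile 10 (Calder, w=150) → cum 241
  mile 13 (Denby, w=10) → cum 251
  mile 16 (Elwood, w=35) → cum 286
  mile 21 (Fenton, w=225) → cum 511  ≥ 315.5 → median here
  mile 25 (Granby, w=110) → cum 621
  mile 29 (Holt, w=10) → cum 631
Optimal location: mile 21.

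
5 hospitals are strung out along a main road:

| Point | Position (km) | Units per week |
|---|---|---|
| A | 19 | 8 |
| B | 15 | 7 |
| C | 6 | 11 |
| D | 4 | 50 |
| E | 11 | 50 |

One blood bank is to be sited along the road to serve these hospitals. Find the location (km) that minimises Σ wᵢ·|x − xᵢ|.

For a sum of weighted absolute distances on a line, the optimum is the weighted median (not the mean). Total weight W = 126; half-weight = 63.
Sort by position and accumulate weight:
  km 4 (D, w=50) → cum 50
  km 6 (C, w=11) → cum 61
  km 11 (E, w=50) → cum 111  ≥ 63 → median here
  km 15 (B, w=7) → cum 118
  km 19 (A, w=8) → cum 126
Optimal location: km 11.

x = 11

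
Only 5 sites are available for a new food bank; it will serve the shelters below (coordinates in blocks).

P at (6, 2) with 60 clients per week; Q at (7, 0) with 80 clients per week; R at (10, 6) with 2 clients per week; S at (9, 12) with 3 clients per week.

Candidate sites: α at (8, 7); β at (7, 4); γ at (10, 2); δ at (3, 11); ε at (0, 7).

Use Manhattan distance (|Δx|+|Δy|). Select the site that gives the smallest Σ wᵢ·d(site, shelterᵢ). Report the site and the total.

β, total 540 blocks

Total weighted distance at each candidate:
  α (8, 7): total = 1084
  β (7, 4): total = 540
  γ (10, 2): total = 681
  δ (3, 11): total = 1965
  ε (0, 7): total = 1844
Minimum is at β with total 540 blocks.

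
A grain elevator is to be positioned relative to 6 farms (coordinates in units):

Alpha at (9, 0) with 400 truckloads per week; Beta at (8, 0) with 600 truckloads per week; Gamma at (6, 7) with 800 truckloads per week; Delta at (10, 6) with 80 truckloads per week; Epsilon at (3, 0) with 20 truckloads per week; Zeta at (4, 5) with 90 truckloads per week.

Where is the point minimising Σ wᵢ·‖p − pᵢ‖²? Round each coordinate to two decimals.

The minimiser of Σwᵢ‖p−pᵢ‖² is the weighted centroid p* = (Σwᵢpᵢ)/(Σwᵢ).
Σwᵢ = 1990.
Σwᵢxᵢ = 400·9 + 600·8 + 800·6 + 80·10 + 20·3 + 90·4 = 14420.
Σwᵢyᵢ = 400·0 + 600·0 + 800·7 + 80·6 + 20·0 + 90·5 = 6530.
x* = 14420/1990 = 7.25, y* = 6530/1990 = 3.28.

(7.25, 3.28)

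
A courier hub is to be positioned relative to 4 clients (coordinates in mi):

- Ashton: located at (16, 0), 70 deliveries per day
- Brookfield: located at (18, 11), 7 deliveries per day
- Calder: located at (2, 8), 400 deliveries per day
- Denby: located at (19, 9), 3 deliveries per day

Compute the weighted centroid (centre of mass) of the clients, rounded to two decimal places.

The minimiser of Σwᵢ‖p−pᵢ‖² is the weighted centroid p* = (Σwᵢpᵢ)/(Σwᵢ).
Σwᵢ = 480.
Σwᵢxᵢ = 70·16 + 7·18 + 400·2 + 3·19 = 2103.
Σwᵢyᵢ = 70·0 + 7·11 + 400·8 + 3·9 = 3304.
x* = 2103/480 = 4.38, y* = 3304/480 = 6.88.

(4.38, 6.88)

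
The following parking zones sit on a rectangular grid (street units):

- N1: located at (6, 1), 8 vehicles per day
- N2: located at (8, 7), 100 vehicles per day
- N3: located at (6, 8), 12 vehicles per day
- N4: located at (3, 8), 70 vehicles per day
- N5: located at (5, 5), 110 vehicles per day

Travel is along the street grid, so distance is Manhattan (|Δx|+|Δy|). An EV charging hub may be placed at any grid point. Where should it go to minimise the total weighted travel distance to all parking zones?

(5, 7)

Manhattan distance separates: Σwᵢ(|x−xᵢ|+|y−yᵢ|) = Σwᵢ|x−xᵢ| + Σwᵢ|y−yᵢ|, so x and y are optimised independently as 1-D weighted medians.
Total weight W = 300; half = 150.
x-coordinate, sorted with cumulative weight:
  x=3 (N4, w=70) cum 70
  x=5 (N5, w=110) cum 180  ← median
  x=6 (N1, w=8) cum 188
  x=6 (N3, w=12) cum 200
  x=8 (N2, w=100) cum 300
⇒ x* = 5
y-coordinate, sorted with cumulative weight:
  y=1 (N1, w=8) cum 8
  y=5 (N5, w=110) cum 118
  y=7 (N2, w=100) cum 218  ← median
  y=8 (N3, w=12) cum 230
  y=8 (N4, w=70) cum 300
⇒ y* = 7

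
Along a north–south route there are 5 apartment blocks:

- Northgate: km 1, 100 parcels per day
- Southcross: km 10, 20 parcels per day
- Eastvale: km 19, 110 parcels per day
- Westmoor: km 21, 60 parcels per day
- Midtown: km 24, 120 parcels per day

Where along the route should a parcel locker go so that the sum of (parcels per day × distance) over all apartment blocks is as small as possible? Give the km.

For a sum of weighted absolute distances on a line, the optimum is the weighted median (not the mean). Total weight W = 410; half-weight = 205.
Sort by position and accumulate weight:
  km 1 (Northgate, w=100) → cum 100
  km 10 (Southcross, w=20) → cum 120
  km 19 (Eastvale, w=110) → cum 230  ≥ 205 → median here
  km 21 (Westmoor, w=60) → cum 290
  km 24 (Midtown, w=120) → cum 410
Optimal location: km 19.

x = 19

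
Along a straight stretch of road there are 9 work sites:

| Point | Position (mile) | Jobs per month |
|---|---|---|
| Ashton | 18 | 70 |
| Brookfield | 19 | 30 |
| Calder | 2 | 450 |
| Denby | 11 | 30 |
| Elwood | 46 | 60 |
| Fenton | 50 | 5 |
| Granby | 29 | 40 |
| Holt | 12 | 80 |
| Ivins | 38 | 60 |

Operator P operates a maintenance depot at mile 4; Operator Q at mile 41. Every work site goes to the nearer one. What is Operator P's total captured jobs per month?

660

The indifferent point is the midpoint (4+41)/2 = 22.5; work sites left of it (closer to Operator P at 4) go to Operator P, those right go to Operator Q.
  Calder at 2 (w=450) → Operator P
  Denby at 11 (w=30) → Operator P
  Holt at 12 (w=80) → Operator P
  Ashton at 18 (w=70) → Operator P
  Brookfield at 19 (w=30) → Operator P
  Granby at 29 (w=40) → Operator Q
  Ivins at 38 (w=60) → Operator Q
  Elwood at 46 (w=60) → Operator Q
  Fenton at 50 (w=5) → Operator Q
Operator P captures 660; Operator Q captures 165.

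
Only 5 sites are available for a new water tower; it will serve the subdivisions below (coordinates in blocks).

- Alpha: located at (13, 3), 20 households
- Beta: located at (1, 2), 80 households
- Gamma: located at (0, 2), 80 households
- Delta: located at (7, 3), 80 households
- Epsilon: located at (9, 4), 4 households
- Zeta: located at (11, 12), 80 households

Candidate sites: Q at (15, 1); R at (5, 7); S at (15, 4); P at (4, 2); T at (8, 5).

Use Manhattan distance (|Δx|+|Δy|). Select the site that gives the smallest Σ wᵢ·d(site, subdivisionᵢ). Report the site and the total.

P, total 2468 blocks

Total weighted distance at each candidate:
  Q (15, 1): total = 4596
  R (5, 7): total = 3148
  S (15, 4): total = 4404
  P (4, 2): total = 2468
  T (8, 5): total = 2868
Minimum is at P with total 2468 blocks.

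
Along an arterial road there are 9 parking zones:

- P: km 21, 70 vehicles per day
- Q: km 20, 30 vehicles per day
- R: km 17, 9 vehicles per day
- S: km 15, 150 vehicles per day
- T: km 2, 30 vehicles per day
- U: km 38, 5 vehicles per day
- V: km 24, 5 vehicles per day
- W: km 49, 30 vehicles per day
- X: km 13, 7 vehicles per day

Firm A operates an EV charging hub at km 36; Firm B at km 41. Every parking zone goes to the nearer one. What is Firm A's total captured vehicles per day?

306

The indifferent point is the midpoint (36+41)/2 = 38.5; parking zones left of it (closer to Firm A at 36) go to Firm A, those right go to Firm B.
  T at 2 (w=30) → Firm A
  X at 13 (w=7) → Firm A
  S at 15 (w=150) → Firm A
  R at 17 (w=9) → Firm A
  Q at 20 (w=30) → Firm A
  P at 21 (w=70) → Firm A
  V at 24 (w=5) → Firm A
  U at 38 (w=5) → Firm A
  W at 49 (w=30) → Firm B
Firm A captures 306; Firm B captures 30.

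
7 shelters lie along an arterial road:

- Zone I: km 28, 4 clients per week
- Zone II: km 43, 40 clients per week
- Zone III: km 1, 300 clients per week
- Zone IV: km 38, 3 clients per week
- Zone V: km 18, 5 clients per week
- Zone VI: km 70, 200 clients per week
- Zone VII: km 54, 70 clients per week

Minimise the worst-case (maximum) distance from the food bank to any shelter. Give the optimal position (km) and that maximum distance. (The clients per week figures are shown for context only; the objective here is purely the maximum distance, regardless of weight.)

location 35.5, max distance 34.5

The 1-center on a line is the midpoint of the two extreme points: leftmost at 1, rightmost at 70.
Optimal location = (1 + 70)/2 = 35.5; maximum distance = (70 − 1)/2 = 34.5.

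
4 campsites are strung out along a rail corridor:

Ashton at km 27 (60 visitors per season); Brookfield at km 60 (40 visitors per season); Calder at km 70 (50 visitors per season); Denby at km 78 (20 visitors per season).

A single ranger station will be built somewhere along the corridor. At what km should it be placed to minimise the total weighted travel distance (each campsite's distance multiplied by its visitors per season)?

For a sum of weighted absolute distances on a line, the optimum is the weighted median (not the mean). Total weight W = 170; half-weight = 85.
Sort by position and accumulate weight:
  km 27 (Ashton, w=60) → cum 60
  km 60 (Brookfield, w=40) → cum 100  ≥ 85 → median here
  km 70 (Calder, w=50) → cum 150
  km 78 (Denby, w=20) → cum 170
Optimal location: km 60.

x = 60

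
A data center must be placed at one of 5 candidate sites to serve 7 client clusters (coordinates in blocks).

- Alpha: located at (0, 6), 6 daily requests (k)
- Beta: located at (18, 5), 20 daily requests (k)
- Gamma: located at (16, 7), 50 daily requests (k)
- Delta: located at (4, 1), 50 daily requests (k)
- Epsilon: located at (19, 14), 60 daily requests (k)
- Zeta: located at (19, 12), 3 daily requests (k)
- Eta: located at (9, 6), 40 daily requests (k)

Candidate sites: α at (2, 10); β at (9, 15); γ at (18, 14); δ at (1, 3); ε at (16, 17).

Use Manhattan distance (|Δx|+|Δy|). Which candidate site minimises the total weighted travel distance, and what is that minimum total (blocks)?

γ, total 2885 blocks

Total weighted distance at each candidate:
  α (2, 10): total = 3613
  β (9, 15): total = 3247
  γ (18, 14): total = 2885
  δ (1, 3): total = 3865
  ε (16, 17): total = 3446
Minimum is at γ with total 2885 blocks.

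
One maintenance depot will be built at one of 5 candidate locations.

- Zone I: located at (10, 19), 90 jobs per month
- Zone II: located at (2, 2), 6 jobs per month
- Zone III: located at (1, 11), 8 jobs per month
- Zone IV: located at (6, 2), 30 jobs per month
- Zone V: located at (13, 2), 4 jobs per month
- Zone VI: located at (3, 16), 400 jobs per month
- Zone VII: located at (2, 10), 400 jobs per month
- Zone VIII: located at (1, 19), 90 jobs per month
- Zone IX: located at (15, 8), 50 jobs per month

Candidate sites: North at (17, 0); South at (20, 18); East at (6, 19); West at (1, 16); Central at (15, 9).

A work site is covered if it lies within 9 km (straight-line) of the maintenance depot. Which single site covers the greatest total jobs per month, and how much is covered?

Coverage radius r = 9 km; a point is covered iff (Δx)²+(Δy)² ≤ 9² = 81.
  North (17, 0): covers {Zone V, Zone IX} → 54
  South (20, 18): covers {none} → 0
  East (6, 19): covers {Zone I, Zone VI, Zone VIII} → 580
  West (1, 16): covers {Zone III, Zone VI, Zone VII, Zone VIII} → 898
  Central (15, 9): covers {Zone V, Zone IX} → 54
Maximum coverage at West: 898 jobs per month.

West, covering 898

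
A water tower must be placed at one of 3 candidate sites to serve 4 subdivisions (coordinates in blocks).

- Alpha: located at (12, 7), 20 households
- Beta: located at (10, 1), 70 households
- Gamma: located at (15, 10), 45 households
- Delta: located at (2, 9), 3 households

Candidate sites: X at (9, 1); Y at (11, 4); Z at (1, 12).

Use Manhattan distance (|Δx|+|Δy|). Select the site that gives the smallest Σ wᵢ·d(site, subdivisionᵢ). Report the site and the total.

Total weighted distance at each candidate:
  X (9, 1): total = 970
  Y (11, 4): total = 852
  Z (1, 12): total = 2452
Minimum is at Y with total 852 blocks.

Y, total 852 blocks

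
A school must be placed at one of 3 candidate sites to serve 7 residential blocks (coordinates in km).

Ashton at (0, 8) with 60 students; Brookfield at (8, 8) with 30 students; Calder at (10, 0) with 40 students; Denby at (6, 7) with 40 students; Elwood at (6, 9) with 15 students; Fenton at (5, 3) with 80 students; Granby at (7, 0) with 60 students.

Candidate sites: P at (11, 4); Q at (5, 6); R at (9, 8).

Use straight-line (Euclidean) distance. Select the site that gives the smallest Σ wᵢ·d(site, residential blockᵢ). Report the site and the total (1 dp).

Total weighted distance at each candidate:
  P (11, 4): total = 2182.5
  Q (5, 6): total = 1467.2
  R (9, 8): total = 2073.4
Minimum is at Q with total 1467.2 km.

Q, total 1467.2 km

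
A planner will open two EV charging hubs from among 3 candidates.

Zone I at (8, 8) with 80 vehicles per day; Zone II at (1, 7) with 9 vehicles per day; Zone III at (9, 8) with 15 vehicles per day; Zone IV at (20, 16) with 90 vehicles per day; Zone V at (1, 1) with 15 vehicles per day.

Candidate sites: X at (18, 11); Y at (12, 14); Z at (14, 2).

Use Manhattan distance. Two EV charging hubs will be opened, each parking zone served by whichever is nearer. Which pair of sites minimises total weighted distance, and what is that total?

{X, Y}, total 2087

Evaluate every pair (each demand assigned to the nearer of the two):
  {X, Y}: total = 2087
  {X, Z}: total = 2127
  {Y, Z}: total = 2207
Best pair: {X, Y} with total 2087.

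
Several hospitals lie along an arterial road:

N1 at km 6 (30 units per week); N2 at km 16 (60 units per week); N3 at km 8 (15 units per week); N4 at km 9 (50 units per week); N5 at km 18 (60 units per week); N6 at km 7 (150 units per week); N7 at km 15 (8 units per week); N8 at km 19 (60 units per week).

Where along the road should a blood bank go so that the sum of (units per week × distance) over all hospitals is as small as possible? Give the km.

For a sum of weighted absolute distances on a line, the optimum is the weighted median (not the mean). Total weight W = 433; half-weight = 216.5.
Sort by position and accumulate weight:
  km 6 (N1, w=30) → cum 30
  km 7 (N6, w=150) → cum 180
  km 8 (N3, w=15) → cum 195
  km 9 (N4, w=50) → cum 245  ≥ 216.5 → median here
  km 15 (N7, w=8) → cum 253
  km 16 (N2, w=60) → cum 313
  km 18 (N5, w=60) → cum 373
  km 19 (N8, w=60) → cum 433
Optimal location: km 9.

x = 9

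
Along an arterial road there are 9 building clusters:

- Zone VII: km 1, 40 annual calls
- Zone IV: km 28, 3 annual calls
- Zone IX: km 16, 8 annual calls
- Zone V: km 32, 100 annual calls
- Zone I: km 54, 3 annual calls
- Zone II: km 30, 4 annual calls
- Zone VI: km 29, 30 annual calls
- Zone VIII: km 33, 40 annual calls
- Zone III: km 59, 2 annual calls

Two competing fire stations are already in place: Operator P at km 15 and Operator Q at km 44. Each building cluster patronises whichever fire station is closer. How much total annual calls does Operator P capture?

The indifferent point is the midpoint (15+44)/2 = 29.5; building clusters left of it (closer to Operator P at 15) go to Operator P, those right go to Operator Q.
  Zone VII at 1 (w=40) → Operator P
  Zone IX at 16 (w=8) → Operator P
  Zone IV at 28 (w=3) → Operator P
  Zone VI at 29 (w=30) → Operator P
  Zone II at 30 (w=4) → Operator Q
  Zone V at 32 (w=100) → Operator Q
  Zone VIII at 33 (w=40) → Operator Q
  Zone I at 54 (w=3) → Operator Q
  Zone III at 59 (w=2) → Operator Q
Operator P captures 81; Operator Q captures 149.

81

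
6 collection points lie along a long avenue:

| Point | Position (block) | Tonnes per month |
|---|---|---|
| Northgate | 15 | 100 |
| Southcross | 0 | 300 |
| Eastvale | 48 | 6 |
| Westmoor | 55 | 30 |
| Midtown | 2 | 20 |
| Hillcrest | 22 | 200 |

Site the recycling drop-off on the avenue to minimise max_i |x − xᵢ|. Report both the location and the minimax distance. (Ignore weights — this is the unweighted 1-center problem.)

location 27.5, max distance 27.5

The 1-center on a line is the midpoint of the two extreme points: leftmost at 0, rightmost at 55.
Optimal location = (0 + 55)/2 = 27.5; maximum distance = (55 − 0)/2 = 27.5.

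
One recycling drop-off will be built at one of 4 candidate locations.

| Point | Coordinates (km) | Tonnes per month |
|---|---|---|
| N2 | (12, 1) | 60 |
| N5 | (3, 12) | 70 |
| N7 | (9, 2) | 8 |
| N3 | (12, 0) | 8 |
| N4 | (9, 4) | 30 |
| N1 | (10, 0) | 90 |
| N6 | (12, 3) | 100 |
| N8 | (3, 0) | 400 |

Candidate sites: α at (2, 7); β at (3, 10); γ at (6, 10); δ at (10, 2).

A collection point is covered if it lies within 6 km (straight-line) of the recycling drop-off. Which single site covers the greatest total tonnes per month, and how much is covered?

Coverage radius r = 6 km; a point is covered iff (Δx)²+(Δy)² ≤ 6² = 36.
  α (2, 7): covers {N5} → 70
  β (3, 10): covers {N5} → 70
  γ (6, 10): covers {N5} → 70
  δ (10, 2): covers {N2, N7, N3, N4, N1, N6} → 296
Maximum coverage at δ: 296 tonnes per month.

δ, covering 296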